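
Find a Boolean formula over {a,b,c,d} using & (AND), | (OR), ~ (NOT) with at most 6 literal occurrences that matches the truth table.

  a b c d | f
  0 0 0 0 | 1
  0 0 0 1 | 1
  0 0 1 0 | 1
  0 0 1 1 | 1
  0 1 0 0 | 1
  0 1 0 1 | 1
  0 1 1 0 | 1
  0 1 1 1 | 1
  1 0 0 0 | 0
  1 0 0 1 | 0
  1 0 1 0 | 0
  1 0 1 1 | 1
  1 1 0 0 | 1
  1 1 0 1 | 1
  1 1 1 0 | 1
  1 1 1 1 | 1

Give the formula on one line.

((~a | (d & (c & ~b))) | (b & a))

  ~a = 1111111100000000
  ~b = 1111000011110000
  (c & ~b) = 0011000000110000
  (d & (c & ~b)) = 0001000000010000
  (~a | (d & (c & ~b))) = 1111111100010000
  (b & a) = 0000000000001111
  ((~a | (d & (c & ~b))) | (b & a)) = 1111111100011111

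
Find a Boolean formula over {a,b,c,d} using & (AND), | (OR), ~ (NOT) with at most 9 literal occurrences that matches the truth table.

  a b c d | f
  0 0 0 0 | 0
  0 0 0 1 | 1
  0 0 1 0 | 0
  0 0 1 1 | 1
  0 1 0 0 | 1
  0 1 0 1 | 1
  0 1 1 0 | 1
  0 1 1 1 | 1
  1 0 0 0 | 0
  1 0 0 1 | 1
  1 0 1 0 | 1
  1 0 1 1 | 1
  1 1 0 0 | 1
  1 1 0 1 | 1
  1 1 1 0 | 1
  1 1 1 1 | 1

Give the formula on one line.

  ~d = 1010101010101010
  (~d & b) = 0000101000001010
  (d | (~d & b)) = 0101111101011111
  (~d & a) = 0000000010101010
  ((~d & a) & c) = 0000000000100010
  ((d | (~d & b)) | ((~d & a) & c)) = 0101111101111111

((d | (~d & b)) | ((~d & a) & c))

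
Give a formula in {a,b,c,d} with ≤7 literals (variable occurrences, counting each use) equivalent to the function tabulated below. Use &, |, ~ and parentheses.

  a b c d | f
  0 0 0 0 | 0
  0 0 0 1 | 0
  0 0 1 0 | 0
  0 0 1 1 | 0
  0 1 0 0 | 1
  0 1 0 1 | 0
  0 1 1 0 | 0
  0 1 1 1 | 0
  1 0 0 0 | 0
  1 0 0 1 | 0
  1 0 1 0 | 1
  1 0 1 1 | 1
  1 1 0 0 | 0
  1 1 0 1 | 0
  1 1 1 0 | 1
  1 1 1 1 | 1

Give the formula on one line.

  ~d = 1010101010101010
  ~c = 1100110011001100
  (~d & ~c) = 1000100010001000
  ~a = 1111111100000000
  ((~d & ~c) & ~a) = 1000100000000000
  (c & a) = 0000000000110011
  (((~d & ~c) & ~a) | (c & a)) = 1000100000110011
  (b | a) = 0000111111111111
  ((((~d & ~c) & ~a) | (c & a)) & (b | a)) = 0000100000110011

((((~d & ~c) & ~a) | (c & a)) & (b | a))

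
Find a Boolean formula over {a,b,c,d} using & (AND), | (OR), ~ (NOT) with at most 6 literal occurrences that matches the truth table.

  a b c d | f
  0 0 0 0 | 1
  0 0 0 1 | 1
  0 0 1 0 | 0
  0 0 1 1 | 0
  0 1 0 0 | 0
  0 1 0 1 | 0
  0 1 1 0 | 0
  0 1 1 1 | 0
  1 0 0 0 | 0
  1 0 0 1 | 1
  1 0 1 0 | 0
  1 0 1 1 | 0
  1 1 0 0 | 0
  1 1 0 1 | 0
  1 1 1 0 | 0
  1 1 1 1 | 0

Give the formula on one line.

(((d | ~a) & ~c) & ~b)

  ~a = 1111111100000000
  (d | ~a) = 1111111101010101
  ~c = 1100110011001100
  ((d | ~a) & ~c) = 1100110001000100
  ~b = 1111000011110000
  (((d | ~a) & ~c) & ~b) = 1100000001000000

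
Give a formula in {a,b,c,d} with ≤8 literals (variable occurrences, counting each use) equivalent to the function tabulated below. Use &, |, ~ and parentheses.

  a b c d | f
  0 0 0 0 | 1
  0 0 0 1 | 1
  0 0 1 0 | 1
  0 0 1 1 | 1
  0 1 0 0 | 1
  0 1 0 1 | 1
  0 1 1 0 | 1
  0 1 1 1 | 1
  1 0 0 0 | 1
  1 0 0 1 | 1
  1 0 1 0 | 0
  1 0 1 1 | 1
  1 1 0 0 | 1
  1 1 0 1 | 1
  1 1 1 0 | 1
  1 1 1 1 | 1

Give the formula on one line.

  ~d = 1010101010101010
  (c & ~d) = 0010001000100010
  ((c & ~d) & b) = 0000001000000010
  ~a = 1111111100000000
  (c & ~a) = 0011001100000000
  (((c & ~d) & b) | (c & ~a)) = 0011001100000010
  ~c = 1100110011001100
  (d | ~c) = 1101110111011101
  ((((c & ~d) & b) | (c & ~a)) | (d | ~c)) = 1111111111011111

((((c & ~d) & b) | (c & ~a)) | (d | ~c))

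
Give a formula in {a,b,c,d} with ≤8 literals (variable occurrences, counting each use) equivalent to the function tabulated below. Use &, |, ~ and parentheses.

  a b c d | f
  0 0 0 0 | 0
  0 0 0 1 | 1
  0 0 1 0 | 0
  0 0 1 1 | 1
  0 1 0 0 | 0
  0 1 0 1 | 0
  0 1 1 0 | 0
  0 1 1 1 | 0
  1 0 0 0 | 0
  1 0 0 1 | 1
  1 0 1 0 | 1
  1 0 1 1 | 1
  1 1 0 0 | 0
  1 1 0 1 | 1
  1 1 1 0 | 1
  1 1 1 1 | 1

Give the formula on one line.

(((~d & c) | d) & ((a | (~a & ~b)) & (d | a)))

  ~d = 1010101010101010
  (~d & c) = 0010001000100010
  ((~d & c) | d) = 0111011101110111
  ~a = 1111111100000000
  ~b = 1111000011110000
  (~a & ~b) = 1111000000000000
  (a | (~a & ~b)) = 1111000011111111
  (d | a) = 0101010111111111
  ((a | (~a & ~b)) & (d | a)) = 0101000011111111
  (((~d & c) | d) & ((a | (~a & ~b)) & (d | a))) = 0101000001110111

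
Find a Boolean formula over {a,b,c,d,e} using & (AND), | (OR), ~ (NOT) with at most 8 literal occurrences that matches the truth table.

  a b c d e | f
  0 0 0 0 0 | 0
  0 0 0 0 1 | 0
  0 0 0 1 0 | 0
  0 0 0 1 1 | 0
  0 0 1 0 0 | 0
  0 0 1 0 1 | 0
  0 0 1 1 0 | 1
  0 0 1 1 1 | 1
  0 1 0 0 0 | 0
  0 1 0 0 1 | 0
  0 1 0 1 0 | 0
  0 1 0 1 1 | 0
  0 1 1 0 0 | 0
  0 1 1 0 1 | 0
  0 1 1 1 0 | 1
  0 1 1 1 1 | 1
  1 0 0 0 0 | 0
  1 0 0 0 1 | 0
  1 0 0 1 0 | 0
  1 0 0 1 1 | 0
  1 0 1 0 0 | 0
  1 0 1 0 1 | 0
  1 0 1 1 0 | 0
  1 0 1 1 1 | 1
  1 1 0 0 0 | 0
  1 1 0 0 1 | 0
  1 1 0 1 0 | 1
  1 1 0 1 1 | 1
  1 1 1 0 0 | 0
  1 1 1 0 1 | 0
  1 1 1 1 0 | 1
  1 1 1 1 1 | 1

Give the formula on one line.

  (a & b) = 00000000000000000000000011111111
  (c | (a & b)) = 00001111000011110000111111111111
  (b & a) = 00000000000000000000000011111111
  ~a = 11111111111111110000000000000000
  (~a | e) = 11111111111111110101010101010101
  ((b & a) | (~a | e)) = 11111111111111110101010111111111
  (d & ((b & a) | (~a | e))) = 00110011001100110001000100110011
  ((c | (a & b)) & (d & ((b & a) | (~a | e)))) = 00000011000000110000000100110011

((c | (a & b)) & (d & ((b & a) | (~a | e))))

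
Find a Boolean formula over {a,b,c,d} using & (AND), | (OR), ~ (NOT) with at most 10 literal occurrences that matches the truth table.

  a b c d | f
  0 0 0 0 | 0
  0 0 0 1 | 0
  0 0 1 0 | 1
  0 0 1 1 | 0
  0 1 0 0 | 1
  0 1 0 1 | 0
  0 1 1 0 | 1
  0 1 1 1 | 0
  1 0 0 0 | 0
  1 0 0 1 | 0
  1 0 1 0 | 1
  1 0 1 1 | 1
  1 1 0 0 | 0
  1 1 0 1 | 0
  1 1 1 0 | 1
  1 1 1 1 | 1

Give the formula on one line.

  ~d = 1010101010101010
  (~d | a) = 1010101011111111
  ~a = 1111111100000000
  ((~d | a) & ~a) = 1010101000000000
  (((~d | a) & ~a) | a) = 1010101011111111
  (~a & b) = 0000111100000000
  (c | (~a & b)) = 0011111100110011
  ((((~d | a) & ~a) | a) & (c | (~a & b))) = 0010101000110011

((((~d | a) & ~a) | a) & (c | (~a & b)))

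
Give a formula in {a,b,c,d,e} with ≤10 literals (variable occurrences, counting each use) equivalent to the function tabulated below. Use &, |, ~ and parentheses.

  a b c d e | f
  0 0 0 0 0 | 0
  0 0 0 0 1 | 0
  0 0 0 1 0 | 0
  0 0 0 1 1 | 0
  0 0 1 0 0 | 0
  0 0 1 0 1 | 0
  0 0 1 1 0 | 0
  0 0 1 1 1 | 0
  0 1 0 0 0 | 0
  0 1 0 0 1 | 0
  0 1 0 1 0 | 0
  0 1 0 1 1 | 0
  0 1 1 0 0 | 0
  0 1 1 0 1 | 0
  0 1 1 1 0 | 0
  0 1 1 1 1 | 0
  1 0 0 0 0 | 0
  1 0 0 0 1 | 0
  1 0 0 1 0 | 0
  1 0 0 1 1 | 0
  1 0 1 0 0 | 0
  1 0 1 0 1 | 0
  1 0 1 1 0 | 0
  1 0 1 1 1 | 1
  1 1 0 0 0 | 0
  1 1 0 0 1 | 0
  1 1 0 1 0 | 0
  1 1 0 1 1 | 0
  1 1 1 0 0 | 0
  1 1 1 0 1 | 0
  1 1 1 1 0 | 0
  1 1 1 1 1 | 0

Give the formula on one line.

  (d & c) = 00000011000000110000001100000011
  ~b = 11111111000000001111111100000000
  (~b & e) = 01010101000000000101010100000000
  (~b & a) = 00000000000000001111111100000000
  ~e = 10101010101010101010101010101010
  ~a = 11111111111111110000000000000000
  (~e & ~a) = 10101010101010100000000000000000
  ~c = 11110000111100001111000011110000
  ((~e & ~a) | ~c) = 11111010111110101111000011110000
  ((~b & a) | ((~e & ~a) | ~c)) = 11111010111110101111111111110000
  ((~b & e) & ((~b & a) | ((~e & ~a) | ~c))) = 01010000000000000101010100000000
  ((d & c) & ((~b & e) & ((~b & a) | ((~e & ~a) | ~c)))) = 00000000000000000000000100000000

((d & c) & ((~b & e) & ((~b & a) | ((~e & ~a) | ~c))))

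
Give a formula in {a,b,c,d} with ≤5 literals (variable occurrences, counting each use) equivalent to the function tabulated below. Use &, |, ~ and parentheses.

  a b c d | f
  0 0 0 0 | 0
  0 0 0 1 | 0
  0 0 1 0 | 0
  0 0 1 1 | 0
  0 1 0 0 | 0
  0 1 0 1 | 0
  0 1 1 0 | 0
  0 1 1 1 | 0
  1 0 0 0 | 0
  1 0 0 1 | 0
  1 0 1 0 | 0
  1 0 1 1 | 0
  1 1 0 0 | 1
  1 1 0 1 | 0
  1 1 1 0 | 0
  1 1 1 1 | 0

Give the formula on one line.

(((~d & a) & b) & ~c)

  ~d = 1010101010101010
  (~d & a) = 0000000010101010
  ((~d & a) & b) = 0000000000001010
  ~c = 1100110011001100
  (((~d & a) & b) & ~c) = 0000000000001000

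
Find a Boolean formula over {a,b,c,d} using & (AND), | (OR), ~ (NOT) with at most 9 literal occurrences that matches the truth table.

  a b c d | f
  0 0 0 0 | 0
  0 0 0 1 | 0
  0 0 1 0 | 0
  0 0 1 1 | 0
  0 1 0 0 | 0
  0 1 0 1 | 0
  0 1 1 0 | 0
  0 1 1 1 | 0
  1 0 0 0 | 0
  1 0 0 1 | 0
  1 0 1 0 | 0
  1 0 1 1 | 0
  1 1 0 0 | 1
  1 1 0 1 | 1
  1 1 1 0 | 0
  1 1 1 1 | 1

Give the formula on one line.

(((a | ~d) & (d | (~c & a))) & b)

  ~d = 1010101010101010
  (a | ~d) = 1010101011111111
  ~c = 1100110011001100
  (~c & a) = 0000000011001100
  (d | (~c & a)) = 0101010111011101
  ((a | ~d) & (d | (~c & a))) = 0000000011011101
  (((a | ~d) & (d | (~c & a))) & b) = 0000000000001101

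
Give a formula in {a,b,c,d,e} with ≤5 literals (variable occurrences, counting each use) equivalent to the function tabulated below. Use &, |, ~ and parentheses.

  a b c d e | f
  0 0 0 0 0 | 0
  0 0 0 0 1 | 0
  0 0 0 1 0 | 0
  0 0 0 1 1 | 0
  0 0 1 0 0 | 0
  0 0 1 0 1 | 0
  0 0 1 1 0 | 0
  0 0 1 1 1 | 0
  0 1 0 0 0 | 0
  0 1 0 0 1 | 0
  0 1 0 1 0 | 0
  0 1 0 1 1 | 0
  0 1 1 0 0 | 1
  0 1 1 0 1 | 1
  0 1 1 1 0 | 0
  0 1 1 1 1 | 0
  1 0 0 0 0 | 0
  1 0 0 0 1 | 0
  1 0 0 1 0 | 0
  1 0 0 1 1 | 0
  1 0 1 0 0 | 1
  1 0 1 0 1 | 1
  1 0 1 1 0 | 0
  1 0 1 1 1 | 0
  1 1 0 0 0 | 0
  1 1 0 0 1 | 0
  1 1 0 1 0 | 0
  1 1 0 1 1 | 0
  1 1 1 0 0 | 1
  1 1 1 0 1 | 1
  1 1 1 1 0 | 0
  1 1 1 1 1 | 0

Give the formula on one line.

((c & ~d) & (b | a))

  ~d = 11001100110011001100110011001100
  (c & ~d) = 00001100000011000000110000001100
  (b | a) = 00000000111111111111111111111111
  ((c & ~d) & (b | a)) = 00000000000011000000110000001100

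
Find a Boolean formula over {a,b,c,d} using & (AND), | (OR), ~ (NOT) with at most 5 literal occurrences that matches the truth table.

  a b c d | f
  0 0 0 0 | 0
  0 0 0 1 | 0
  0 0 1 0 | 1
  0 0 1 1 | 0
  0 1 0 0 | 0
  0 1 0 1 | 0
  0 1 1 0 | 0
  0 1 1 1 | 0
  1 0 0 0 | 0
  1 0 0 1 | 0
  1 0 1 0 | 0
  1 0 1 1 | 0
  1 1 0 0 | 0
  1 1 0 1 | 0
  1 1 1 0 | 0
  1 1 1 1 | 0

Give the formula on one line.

  ~d = 1010101010101010
  ~a = 1111111100000000
  (~d & ~a) = 1010101000000000
  ~b = 1111000011110000
  ~c = 1100110011001100
  (~b | ~c) = 1111110011111100
  ((~d & ~a) & (~b | ~c)) = 1010100000000000
  (((~d & ~a) & (~b | ~c)) & c) = 0010000000000000

(((~d & ~a) & (~b | ~c)) & c)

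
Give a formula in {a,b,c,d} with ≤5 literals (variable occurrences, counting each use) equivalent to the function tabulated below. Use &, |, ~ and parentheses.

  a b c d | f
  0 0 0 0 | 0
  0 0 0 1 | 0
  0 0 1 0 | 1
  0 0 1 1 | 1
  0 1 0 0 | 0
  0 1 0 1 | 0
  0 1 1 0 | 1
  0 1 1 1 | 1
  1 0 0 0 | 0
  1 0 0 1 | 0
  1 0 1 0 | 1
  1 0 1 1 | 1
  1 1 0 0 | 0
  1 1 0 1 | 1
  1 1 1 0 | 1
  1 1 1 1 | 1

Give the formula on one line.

((a & ((b | ~a) & d)) | c)

  ~a = 1111111100000000
  (b | ~a) = 1111111100001111
  ((b | ~a) & d) = 0101010100000101
  (a & ((b | ~a) & d)) = 0000000000000101
  ((a & ((b | ~a) & d)) | c) = 0011001100110111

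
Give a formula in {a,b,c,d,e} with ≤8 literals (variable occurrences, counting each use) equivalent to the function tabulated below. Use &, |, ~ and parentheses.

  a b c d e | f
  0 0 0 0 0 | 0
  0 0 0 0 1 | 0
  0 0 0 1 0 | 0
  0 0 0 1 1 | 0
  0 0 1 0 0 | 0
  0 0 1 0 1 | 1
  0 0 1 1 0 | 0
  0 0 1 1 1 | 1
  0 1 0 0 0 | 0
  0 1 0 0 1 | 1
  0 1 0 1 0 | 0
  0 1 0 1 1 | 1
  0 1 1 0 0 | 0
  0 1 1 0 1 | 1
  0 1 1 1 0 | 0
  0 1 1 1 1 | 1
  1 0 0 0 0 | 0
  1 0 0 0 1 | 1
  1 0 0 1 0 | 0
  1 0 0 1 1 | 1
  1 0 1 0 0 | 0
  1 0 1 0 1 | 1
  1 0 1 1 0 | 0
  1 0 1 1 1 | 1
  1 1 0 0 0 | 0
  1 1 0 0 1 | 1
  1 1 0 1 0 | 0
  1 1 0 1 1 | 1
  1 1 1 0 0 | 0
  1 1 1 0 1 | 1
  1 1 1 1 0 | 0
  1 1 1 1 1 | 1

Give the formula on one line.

  (e & a) = 00000000000000000101010101010101
  (b | c) = 00001111111111110000111111111111
  (e & (b | c)) = 00000101010101010000010101010101
  ((e & a) | (e & (b | c))) = 00000101010101010101010101010101

((e & a) | (e & (b | c)))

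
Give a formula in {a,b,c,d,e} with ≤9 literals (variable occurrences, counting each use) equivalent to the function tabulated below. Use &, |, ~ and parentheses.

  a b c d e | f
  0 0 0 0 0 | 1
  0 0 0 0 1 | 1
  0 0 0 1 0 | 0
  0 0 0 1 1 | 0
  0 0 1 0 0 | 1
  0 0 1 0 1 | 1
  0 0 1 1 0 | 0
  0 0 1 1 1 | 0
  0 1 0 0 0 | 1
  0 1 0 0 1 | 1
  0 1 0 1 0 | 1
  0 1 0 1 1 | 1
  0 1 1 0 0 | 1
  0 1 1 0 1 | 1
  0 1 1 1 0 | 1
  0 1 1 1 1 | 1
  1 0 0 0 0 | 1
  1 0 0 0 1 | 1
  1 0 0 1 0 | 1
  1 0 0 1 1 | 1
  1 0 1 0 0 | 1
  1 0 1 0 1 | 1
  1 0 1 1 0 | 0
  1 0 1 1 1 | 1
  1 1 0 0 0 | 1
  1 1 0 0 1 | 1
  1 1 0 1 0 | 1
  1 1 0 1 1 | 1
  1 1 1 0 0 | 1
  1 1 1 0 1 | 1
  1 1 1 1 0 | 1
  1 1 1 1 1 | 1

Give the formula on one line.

(((((a & d) & e) | ~d) | ((b | ~d) & d)) | (~c & a))

  (a & d) = 00000000000000000011001100110011
  ((a & d) & e) = 00000000000000000001000100010001
  ~d = 11001100110011001100110011001100
  (((a & d) & e) | ~d) = 11001100110011001101110111011101
  (b | ~d) = 11001100111111111100110011111111
  ((b | ~d) & d) = 00000000001100110000000000110011
  ((((a & d) & e) | ~d) | ((b | ~d) & d)) = 11001100111111111101110111111111
  ~c = 11110000111100001111000011110000
  (~c & a) = 00000000000000001111000011110000
  (((((a & d) & e) | ~d) | ((b | ~d) & d)) | (~c & a)) = 11001100111111111111110111111111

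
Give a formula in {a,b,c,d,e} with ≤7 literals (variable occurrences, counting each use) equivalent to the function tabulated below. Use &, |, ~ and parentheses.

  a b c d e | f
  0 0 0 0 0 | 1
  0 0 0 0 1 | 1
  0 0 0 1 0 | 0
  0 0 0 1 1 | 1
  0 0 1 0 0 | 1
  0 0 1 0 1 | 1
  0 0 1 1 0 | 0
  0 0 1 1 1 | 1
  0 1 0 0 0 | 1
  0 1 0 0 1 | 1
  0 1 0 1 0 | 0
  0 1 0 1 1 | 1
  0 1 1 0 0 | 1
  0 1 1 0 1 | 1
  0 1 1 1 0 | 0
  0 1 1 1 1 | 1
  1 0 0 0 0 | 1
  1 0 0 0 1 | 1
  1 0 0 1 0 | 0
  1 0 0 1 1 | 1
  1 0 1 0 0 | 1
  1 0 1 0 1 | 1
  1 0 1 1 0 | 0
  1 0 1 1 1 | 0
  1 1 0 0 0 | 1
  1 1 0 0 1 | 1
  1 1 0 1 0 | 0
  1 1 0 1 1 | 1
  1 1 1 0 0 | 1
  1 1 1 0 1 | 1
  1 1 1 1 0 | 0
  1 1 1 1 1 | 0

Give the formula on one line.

(~d | (e & ((~e | (e & ~c)) | (~a | ~d))))

  ~d = 11001100110011001100110011001100
  ~e = 10101010101010101010101010101010
  ~c = 11110000111100001111000011110000
  (e & ~c) = 01010000010100000101000001010000
  (~e | (e & ~c)) = 11111010111110101111101011111010
  ~a = 11111111111111110000000000000000
  (~a | ~d) = 11111111111111111100110011001100
  ((~e | (e & ~c)) | (~a | ~d)) = 11111111111111111111111011111110
  (e & ((~e | (e & ~c)) | (~a | ~d))) = 01010101010101010101010001010100
  (~d | (e & ((~e | (e & ~c)) | (~a | ~d)))) = 11011101110111011101110011011100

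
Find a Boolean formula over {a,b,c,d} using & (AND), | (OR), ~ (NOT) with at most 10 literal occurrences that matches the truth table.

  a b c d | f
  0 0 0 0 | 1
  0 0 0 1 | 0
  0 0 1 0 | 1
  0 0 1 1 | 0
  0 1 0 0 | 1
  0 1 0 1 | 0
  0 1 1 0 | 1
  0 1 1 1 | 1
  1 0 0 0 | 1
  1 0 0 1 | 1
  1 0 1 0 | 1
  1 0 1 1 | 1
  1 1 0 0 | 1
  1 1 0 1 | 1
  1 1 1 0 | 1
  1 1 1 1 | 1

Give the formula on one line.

  ~d = 1010101010101010
  (a | ~d) = 1010101011111111
  (c & b) = 0000001100000011
  ~c = 1100110011001100
  (~c & a) = 0000000011001100
  ~a = 1111111100000000
  (~a & ~c) = 1100110000000000
  (d | (~a & ~c)) = 1101110101010101
  ((~c & a) & (d | (~a & ~c))) = 0000000001000100
  ((c & b) | ((~c & a) & (d | (~a & ~c)))) = 0000001101000111
  ((a | ~d) | ((c & b) | ((~c & a) & (d | (~a & ~c))))) = 1010101111111111

((a | ~d) | ((c & b) | ((~c & a) & (d | (~a & ~c)))))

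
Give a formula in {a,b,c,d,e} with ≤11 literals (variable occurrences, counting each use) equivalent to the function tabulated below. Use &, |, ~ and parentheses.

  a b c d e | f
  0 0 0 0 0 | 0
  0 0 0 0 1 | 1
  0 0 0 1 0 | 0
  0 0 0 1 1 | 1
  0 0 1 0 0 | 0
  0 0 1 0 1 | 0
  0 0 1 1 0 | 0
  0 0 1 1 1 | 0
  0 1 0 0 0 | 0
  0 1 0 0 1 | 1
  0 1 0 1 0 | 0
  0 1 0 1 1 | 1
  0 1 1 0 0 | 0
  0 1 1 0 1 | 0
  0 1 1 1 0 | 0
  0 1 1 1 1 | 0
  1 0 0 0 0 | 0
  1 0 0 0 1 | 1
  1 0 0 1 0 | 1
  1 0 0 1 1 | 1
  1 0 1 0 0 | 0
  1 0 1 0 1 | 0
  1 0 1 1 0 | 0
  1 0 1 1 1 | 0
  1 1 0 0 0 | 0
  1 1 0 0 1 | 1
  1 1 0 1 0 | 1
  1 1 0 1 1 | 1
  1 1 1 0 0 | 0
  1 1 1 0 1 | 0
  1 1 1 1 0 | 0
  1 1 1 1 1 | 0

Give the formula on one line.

  (d | e) = 01110111011101110111011101110111
  ~b = 11111111000000001111111100000000
  ((d | e) | ~b) = 11111111011101111111111101110111
  ~c = 11110000111100001111000011110000
  (a | e) = 01010101010101011111111111111111
  (~c & (a | e)) = 01010000010100001111000011110000
  (((d | e) | ~b) & (~c & (a | e))) = 01010000010100001111000001110000
  ((((d | e) | ~b) & (~c & (a | e))) & (d | e)) = 01010000010100000111000001110000

((((d | e) | ~b) & (~c & (a | e))) & (d | e))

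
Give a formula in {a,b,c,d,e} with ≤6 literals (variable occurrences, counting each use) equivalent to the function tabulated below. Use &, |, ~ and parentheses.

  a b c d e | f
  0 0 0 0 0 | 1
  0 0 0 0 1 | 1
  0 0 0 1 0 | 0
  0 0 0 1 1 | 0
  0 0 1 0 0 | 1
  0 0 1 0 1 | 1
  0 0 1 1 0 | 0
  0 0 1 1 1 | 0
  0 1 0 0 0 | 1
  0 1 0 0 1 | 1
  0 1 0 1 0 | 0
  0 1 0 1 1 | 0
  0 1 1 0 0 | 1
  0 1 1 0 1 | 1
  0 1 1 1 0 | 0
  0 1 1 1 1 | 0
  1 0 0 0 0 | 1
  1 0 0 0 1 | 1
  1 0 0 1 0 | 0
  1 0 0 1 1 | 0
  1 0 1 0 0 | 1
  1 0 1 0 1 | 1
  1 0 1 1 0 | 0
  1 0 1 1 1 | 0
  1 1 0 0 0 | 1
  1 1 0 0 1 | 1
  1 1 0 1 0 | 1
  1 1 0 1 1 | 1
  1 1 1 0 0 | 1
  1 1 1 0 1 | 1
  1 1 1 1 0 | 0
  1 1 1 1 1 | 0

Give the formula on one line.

((((~c | ~d) & b) & a) | ~d)

  ~c = 11110000111100001111000011110000
  ~d = 11001100110011001100110011001100
  (~c | ~d) = 11111100111111001111110011111100
  ((~c | ~d) & b) = 00000000111111000000000011111100
  (((~c | ~d) & b) & a) = 00000000000000000000000011111100
  ((((~c | ~d) & b) & a) | ~d) = 11001100110011001100110011111100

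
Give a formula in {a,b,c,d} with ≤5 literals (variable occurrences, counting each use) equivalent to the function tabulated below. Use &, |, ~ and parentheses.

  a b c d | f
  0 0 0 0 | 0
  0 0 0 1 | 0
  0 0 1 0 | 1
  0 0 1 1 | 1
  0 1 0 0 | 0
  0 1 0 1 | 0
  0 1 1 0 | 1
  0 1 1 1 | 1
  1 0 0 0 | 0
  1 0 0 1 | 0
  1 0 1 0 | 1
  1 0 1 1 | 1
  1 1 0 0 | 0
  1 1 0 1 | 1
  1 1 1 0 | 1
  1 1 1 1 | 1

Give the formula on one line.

(c | ((d & a) & (c | b)))

  (d & a) = 0000000001010101
  (c | b) = 0011111100111111
  ((d & a) & (c | b)) = 0000000000010101
  (c | ((d & a) & (c | b))) = 0011001100110111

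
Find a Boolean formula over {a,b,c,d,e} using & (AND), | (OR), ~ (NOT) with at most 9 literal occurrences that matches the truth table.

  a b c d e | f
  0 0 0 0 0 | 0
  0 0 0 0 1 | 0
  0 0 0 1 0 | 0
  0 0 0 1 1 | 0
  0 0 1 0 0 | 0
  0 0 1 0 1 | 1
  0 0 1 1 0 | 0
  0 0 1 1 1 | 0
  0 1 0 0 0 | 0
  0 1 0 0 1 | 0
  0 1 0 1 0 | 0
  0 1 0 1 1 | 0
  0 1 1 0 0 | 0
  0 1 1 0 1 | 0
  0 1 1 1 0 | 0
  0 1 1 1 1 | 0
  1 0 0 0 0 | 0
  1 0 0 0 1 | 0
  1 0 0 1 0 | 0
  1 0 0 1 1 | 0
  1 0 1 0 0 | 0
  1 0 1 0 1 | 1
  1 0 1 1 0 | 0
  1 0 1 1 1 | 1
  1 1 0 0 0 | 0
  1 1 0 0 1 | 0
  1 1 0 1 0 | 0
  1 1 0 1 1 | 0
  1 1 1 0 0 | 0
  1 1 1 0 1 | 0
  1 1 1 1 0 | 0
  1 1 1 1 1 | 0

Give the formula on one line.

(c & ((~d | (b | a)) & (~b & e)))

  ~d = 11001100110011001100110011001100
  (b | a) = 00000000111111111111111111111111
  (~d | (b | a)) = 11001100111111111111111111111111
  ~b = 11111111000000001111111100000000
  (~b & e) = 01010101000000000101010100000000
  ((~d | (b | a)) & (~b & e)) = 01000100000000000101010100000000
  (c & ((~d | (b | a)) & (~b & e))) = 00000100000000000000010100000000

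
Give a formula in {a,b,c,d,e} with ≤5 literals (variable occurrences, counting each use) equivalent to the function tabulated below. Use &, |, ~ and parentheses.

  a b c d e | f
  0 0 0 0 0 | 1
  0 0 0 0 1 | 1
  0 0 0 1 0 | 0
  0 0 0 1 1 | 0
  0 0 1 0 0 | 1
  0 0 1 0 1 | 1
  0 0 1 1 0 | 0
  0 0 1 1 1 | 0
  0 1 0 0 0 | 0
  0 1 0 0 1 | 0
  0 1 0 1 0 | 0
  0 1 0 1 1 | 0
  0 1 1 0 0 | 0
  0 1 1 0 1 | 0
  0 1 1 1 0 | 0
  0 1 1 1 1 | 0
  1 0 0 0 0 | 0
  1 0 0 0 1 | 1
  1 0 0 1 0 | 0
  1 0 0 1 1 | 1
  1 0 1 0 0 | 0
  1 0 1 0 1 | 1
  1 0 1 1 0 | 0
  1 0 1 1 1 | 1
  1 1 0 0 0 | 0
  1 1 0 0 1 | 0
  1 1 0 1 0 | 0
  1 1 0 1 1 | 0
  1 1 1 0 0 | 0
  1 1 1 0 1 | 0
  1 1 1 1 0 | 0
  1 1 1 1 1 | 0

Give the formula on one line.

  ~a = 11111111111111110000000000000000
  (~a | e) = 11111111111111110101010101010101
  ~b = 11111111000000001111111100000000
  ~d = 11001100110011001100110011001100
  (a | ~d) = 11001100110011001111111111111111
  (~b & (a | ~d)) = 11001100000000001111111100000000
  ((~a | e) & (~b & (a | ~d))) = 11001100000000000101010100000000

((~a | e) & (~b & (a | ~d)))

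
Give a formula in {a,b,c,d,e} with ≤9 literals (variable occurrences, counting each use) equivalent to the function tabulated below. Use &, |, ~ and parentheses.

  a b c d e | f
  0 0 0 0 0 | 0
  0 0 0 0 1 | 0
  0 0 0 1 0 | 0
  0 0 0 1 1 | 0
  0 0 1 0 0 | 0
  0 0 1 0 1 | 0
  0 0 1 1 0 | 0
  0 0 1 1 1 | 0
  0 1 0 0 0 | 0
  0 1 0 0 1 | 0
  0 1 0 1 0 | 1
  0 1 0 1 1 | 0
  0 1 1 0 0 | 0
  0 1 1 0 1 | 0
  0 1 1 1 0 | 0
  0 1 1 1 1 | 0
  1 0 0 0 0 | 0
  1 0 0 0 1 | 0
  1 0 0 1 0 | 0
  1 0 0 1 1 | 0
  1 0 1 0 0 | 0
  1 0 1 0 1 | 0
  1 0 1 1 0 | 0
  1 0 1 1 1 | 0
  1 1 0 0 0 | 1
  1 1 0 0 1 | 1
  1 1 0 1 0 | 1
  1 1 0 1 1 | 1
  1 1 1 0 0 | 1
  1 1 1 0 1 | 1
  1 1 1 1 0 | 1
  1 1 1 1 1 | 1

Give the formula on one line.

  ~c = 11110000111100001111000011110000
  (d & ~c) = 00110000001100000011000000110000
  ~e = 10101010101010101010101010101010
  ((d & ~c) & ~e) = 00100000001000000010000000100000
  (d & b) = 00000000001100110000000000110011
  (e | (d & b)) = 01010101011101110101010101110111
  (((d & ~c) & ~e) & (e | (d & b))) = 00000000001000000000000000100000
  (b & a) = 00000000000000000000000011111111
  ((((d & ~c) & ~e) & (e | (d & b))) | (b & a)) = 00000000001000000000000011111111

((((d & ~c) & ~e) & (e | (d & b))) | (b & a))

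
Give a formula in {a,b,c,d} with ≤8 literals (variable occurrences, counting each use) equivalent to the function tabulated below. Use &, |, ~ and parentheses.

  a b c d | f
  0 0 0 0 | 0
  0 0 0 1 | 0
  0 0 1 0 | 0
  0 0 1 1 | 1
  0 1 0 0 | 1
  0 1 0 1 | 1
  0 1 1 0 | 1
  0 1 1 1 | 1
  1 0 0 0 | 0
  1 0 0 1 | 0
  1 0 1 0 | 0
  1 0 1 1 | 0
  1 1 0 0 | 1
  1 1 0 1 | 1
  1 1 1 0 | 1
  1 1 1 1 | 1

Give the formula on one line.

(((~a | b) & (d & c)) | b)

  ~a = 1111111100000000
  (~a | b) = 1111111100001111
  (d & c) = 0001000100010001
  ((~a | b) & (d & c)) = 0001000100000001
  (((~a | b) & (d & c)) | b) = 0001111100001111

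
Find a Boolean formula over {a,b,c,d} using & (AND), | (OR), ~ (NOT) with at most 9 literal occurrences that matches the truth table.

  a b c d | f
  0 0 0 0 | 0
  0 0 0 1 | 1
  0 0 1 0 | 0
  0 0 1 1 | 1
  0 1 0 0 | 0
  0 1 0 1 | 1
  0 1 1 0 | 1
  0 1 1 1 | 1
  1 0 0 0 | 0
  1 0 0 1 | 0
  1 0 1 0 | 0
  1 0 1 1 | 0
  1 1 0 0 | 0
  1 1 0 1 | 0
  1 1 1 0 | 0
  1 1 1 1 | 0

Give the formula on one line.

  ~a = 1111111100000000
  (a | d) = 0101010111111111
  ~d = 1010101010101010
  (b & ~d) = 0000101000001010
  ((b & ~d) & c) = 0000001000000010
  ((a | d) | ((b & ~d) & c)) = 0101011111111111
  (~a & ((a | d) | ((b & ~d) & c))) = 0101011100000000

(~a & ((a | d) | ((b & ~d) & c)))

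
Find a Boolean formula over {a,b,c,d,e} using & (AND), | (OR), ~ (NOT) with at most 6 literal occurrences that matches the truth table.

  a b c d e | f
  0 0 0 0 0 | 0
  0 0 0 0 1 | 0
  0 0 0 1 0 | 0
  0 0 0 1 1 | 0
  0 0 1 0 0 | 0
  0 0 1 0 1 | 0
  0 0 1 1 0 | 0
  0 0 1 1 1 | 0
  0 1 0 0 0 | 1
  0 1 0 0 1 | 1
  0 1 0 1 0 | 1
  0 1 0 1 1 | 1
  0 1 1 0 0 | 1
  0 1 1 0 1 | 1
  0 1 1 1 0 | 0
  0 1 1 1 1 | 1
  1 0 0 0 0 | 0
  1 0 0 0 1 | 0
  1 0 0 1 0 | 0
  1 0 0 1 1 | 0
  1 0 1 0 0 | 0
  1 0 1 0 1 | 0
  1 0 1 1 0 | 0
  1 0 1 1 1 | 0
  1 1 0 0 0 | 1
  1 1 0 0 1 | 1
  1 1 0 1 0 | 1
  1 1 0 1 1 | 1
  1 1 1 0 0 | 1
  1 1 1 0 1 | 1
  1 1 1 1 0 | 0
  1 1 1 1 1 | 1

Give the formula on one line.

(b & ((e | ~c) | ~d))

  ~c = 11110000111100001111000011110000
  (e | ~c) = 11110101111101011111010111110101
  ~d = 11001100110011001100110011001100
  ((e | ~c) | ~d) = 11111101111111011111110111111101
  (b & ((e | ~c) | ~d)) = 00000000111111010000000011111101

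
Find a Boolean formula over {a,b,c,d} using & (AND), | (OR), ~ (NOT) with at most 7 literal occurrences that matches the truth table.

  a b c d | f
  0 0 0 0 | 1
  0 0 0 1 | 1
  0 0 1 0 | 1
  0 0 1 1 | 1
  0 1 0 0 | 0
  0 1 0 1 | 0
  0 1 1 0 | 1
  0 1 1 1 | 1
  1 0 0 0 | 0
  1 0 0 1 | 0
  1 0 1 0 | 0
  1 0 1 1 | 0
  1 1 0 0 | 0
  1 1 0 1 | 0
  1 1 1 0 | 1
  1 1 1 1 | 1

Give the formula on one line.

((~b & ~a) | (c & b))

  ~b = 1111000011110000
  ~a = 1111111100000000
  (~b & ~a) = 1111000000000000
  (c & b) = 0000001100000011
  ((~b & ~a) | (c & b)) = 1111001100000011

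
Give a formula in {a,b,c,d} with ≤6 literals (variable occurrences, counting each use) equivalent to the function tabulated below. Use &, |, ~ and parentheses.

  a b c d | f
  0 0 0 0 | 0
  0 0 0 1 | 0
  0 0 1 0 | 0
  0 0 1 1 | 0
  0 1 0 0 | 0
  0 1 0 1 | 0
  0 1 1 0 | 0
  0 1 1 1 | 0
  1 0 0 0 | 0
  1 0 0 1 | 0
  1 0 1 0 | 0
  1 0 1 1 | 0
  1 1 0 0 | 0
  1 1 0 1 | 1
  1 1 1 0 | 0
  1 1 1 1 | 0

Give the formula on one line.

  ~c = 1100110011001100
  ~a = 1111111100000000
  (~c | ~a) = 1111111111001100
  ((~c | ~a) & d) = 0101010101000100
  (a & ((~c | ~a) & d)) = 0000000001000100
  (b & (a & ((~c | ~a) & d))) = 0000000000000100

(b & (a & ((~c | ~a) & d)))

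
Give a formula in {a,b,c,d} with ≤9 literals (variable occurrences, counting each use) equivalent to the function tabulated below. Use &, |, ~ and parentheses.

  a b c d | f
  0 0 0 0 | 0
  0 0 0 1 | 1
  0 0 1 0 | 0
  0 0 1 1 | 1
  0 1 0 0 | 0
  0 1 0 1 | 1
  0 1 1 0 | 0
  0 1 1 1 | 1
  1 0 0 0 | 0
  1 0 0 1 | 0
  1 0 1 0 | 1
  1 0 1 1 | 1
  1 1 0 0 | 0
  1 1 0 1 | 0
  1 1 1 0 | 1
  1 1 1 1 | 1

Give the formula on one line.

((a | d) & (((c & (~b & d)) | ~a) | (c & (~d | a))))

  (a | d) = 0101010111111111
  ~b = 1111000011110000
  (~b & d) = 0101000001010000
  (c & (~b & d)) = 0001000000010000
  ~a = 1111111100000000
  ((c & (~b & d)) | ~a) = 1111111100010000
  ~d = 1010101010101010
  (~d | a) = 1010101011111111
  (c & (~d | a)) = 0010001000110011
  (((c & (~b & d)) | ~a) | (c & (~d | a))) = 1111111100110011
  ((a | d) & (((c & (~b & d)) | ~a) | (c & (~d | a)))) = 0101010100110011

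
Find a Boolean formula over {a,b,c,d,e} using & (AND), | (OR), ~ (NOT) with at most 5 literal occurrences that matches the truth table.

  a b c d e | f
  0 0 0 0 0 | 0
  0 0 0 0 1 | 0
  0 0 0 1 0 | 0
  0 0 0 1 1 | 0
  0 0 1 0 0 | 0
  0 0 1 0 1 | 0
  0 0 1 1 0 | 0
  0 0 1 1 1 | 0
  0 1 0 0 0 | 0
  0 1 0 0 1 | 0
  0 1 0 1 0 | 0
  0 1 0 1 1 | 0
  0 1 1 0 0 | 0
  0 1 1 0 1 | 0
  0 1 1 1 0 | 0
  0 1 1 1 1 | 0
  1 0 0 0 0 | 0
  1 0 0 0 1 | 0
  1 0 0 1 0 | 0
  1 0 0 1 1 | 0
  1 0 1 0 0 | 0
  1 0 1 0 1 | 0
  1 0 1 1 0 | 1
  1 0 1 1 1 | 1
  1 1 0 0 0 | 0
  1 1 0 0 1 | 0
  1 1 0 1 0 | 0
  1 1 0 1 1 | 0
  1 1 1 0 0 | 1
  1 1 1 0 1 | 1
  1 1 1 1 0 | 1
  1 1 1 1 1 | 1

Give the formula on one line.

  (d | b) = 00110011111111110011001111111111
  (a & (d | b)) = 00000000000000000011001111111111
  (c & (a & (d | b))) = 00000000000000000000001100001111

(c & (a & (d | b)))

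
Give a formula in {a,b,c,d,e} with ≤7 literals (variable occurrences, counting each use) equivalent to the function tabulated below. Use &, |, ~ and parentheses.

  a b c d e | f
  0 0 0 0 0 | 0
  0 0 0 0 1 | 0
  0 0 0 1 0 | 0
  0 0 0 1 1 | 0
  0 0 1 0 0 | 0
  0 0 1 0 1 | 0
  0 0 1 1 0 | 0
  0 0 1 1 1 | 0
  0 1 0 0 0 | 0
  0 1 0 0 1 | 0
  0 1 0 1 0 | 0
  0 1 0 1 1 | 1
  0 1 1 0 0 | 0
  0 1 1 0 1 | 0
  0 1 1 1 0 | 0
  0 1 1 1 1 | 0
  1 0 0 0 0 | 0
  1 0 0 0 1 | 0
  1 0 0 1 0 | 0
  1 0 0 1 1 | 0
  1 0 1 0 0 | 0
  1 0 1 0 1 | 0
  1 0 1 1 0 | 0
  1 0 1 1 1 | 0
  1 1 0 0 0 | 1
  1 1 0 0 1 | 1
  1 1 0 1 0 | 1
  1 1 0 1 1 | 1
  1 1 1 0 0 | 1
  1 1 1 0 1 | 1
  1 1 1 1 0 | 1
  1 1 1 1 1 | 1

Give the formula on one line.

((b & a) | ((d & ~c) & (b & (e & ~a))))

  (b & a) = 00000000000000000000000011111111
  ~c = 11110000111100001111000011110000
  (d & ~c) = 00110000001100000011000000110000
  ~a = 11111111111111110000000000000000
  (e & ~a) = 01010101010101010000000000000000
  (b & (e & ~a)) = 00000000010101010000000000000000
  ((d & ~c) & (b & (e & ~a))) = 00000000000100000000000000000000
  ((b & a) | ((d & ~c) & (b & (e & ~a)))) = 00000000000100000000000011111111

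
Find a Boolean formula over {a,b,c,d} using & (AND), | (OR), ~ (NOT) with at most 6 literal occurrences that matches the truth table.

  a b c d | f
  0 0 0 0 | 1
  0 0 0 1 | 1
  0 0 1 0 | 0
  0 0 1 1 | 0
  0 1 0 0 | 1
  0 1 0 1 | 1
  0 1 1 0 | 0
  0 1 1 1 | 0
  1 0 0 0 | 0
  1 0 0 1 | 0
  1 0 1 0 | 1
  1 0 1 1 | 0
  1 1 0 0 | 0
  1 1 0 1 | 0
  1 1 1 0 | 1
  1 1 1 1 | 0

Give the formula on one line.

  ~c = 1100110011001100
  (a | ~c) = 1100110011111111
  ~a = 1111111100000000
  (~a | c) = 1111111100110011
  ~d = 1010101010101010
  (~d | ~c) = 1110111011101110
  ((~a | c) & (~d | ~c)) = 1110111000100010
  ((a | ~c) & ((~a | c) & (~d | ~c))) = 1100110000100010

((a | ~c) & ((~a | c) & (~d | ~c)))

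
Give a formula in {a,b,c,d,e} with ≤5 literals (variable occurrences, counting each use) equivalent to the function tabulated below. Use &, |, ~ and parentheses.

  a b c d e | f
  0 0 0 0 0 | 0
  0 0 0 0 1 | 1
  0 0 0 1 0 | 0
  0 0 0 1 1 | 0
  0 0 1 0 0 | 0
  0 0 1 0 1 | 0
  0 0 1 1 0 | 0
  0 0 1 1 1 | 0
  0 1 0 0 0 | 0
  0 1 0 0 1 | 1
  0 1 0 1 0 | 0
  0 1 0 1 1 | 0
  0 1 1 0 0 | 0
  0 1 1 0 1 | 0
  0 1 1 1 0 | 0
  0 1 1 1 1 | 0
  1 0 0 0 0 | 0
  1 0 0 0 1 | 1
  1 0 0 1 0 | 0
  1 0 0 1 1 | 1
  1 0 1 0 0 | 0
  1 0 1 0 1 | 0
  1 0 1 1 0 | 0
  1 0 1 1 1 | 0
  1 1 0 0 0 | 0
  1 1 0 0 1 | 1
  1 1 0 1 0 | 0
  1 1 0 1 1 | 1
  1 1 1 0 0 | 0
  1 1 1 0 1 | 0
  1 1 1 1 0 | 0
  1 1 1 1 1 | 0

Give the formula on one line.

  ~d = 11001100110011001100110011001100
  (~d | a) = 11001100110011001111111111111111
  ~c = 11110000111100001111000011110000
  ((~d | a) & ~c) = 11000000110000001111000011110000
  (e | c) = 01011111010111110101111101011111
  (((~d | a) & ~c) & (e | c)) = 01000000010000000101000001010000

(((~d | a) & ~c) & (e | c))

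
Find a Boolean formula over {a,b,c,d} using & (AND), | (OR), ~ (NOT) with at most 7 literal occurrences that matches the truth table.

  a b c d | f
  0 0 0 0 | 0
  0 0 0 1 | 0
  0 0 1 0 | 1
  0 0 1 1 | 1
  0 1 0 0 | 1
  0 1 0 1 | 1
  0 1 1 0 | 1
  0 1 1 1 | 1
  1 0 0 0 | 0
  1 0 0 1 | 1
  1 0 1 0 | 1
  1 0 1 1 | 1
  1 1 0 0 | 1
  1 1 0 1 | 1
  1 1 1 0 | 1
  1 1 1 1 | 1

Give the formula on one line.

  (b | c) = 0011111100111111
  (d & a) = 0000000001010101
  ((b | c) | (d & a)) = 0011111101111111

((b | c) | (d & a))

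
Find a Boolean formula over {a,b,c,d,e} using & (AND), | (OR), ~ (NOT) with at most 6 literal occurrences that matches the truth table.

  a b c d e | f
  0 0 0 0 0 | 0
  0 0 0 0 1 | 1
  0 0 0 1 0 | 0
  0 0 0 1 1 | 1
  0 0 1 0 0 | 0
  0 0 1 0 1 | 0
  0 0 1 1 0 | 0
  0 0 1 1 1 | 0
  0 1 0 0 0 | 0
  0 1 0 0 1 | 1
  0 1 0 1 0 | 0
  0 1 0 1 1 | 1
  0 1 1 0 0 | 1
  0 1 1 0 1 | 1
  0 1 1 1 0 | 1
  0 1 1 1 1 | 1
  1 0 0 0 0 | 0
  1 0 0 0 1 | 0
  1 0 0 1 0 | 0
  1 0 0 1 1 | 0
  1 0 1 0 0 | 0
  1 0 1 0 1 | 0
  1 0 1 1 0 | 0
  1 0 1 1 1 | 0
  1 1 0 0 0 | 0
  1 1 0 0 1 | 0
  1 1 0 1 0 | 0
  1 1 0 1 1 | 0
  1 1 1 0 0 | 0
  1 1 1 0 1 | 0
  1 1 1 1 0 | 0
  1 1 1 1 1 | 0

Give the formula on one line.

  ~a = 11111111111111110000000000000000
  (b & ~a) = 00000000111111110000000000000000
  (c & (b & ~a)) = 00000000000011110000000000000000
  ~c = 11110000111100001111000011110000
  (e & ~c) = 01010000010100000101000001010000
  ((c & (b & ~a)) | (e & ~c)) = 01010000010111110101000001010000
  (~a & ((c & (b & ~a)) | (e & ~c))) = 01010000010111110000000000000000

(~a & ((c & (b & ~a)) | (e & ~c)))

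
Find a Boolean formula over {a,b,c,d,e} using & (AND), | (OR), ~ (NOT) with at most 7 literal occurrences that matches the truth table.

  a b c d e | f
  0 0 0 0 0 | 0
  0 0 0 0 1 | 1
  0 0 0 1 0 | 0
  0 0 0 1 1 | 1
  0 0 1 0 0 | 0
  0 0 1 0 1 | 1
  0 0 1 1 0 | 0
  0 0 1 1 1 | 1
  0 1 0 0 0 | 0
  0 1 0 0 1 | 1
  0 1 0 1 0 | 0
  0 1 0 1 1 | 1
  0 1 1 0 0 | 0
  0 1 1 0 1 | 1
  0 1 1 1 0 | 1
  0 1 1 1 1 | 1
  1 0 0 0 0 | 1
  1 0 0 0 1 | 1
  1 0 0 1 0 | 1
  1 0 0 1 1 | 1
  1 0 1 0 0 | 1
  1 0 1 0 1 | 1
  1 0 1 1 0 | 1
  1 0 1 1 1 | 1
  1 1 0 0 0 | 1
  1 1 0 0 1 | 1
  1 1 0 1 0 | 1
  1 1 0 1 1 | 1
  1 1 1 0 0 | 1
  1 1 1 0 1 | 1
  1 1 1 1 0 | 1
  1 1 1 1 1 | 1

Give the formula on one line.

((~a & ((d & b) & (~d | c))) | (e | a))

  ~a = 11111111111111110000000000000000
  (d & b) = 00000000001100110000000000110011
  ~d = 11001100110011001100110011001100
  (~d | c) = 11001111110011111100111111001111
  ((d & b) & (~d | c)) = 00000000000000110000000000000011
  (~a & ((d & b) & (~d | c))) = 00000000000000110000000000000000
  (e | a) = 01010101010101011111111111111111
  ((~a & ((d & b) & (~d | c))) | (e | a)) = 01010101010101111111111111111111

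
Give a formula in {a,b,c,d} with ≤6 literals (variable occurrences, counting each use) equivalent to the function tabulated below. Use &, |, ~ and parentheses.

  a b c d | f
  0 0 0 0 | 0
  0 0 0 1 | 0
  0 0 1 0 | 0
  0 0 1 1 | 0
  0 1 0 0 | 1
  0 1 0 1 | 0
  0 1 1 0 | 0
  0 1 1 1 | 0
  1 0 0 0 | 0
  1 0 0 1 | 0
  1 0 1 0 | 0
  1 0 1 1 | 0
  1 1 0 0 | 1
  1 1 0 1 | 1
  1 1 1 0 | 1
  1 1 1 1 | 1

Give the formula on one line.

((~d | a) & (b & ((d | ~c) | a)))

  ~d = 1010101010101010
  (~d | a) = 1010101011111111
  ~c = 1100110011001100
  (d | ~c) = 1101110111011101
  ((d | ~c) | a) = 1101110111111111
  (b & ((d | ~c) | a)) = 0000110100001111
  ((~d | a) & (b & ((d | ~c) | a))) = 0000100000001111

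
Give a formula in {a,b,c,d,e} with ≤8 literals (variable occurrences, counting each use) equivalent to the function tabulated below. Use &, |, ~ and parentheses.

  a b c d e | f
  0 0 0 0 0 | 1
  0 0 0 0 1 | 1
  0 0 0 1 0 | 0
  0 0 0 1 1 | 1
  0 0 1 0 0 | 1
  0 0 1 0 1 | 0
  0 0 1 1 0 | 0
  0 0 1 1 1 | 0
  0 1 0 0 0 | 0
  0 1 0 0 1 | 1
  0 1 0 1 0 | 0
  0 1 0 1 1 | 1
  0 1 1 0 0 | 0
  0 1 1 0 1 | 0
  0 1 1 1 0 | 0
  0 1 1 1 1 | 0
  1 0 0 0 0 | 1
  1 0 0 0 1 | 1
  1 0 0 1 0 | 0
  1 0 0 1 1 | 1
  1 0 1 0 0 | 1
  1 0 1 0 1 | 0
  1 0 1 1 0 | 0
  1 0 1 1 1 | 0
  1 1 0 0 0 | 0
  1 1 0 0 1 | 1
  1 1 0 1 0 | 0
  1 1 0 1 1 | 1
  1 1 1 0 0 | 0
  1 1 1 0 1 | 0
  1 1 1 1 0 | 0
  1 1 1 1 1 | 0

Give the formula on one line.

(((~b & ~e) & ~d) | (e & ~c))

  ~b = 11111111000000001111111100000000
  ~e = 10101010101010101010101010101010
  (~b & ~e) = 10101010000000001010101000000000
  ~d = 11001100110011001100110011001100
  ((~b & ~e) & ~d) = 10001000000000001000100000000000
  ~c = 11110000111100001111000011110000
  (e & ~c) = 01010000010100000101000001010000
  (((~b & ~e) & ~d) | (e & ~c)) = 11011000010100001101100001010000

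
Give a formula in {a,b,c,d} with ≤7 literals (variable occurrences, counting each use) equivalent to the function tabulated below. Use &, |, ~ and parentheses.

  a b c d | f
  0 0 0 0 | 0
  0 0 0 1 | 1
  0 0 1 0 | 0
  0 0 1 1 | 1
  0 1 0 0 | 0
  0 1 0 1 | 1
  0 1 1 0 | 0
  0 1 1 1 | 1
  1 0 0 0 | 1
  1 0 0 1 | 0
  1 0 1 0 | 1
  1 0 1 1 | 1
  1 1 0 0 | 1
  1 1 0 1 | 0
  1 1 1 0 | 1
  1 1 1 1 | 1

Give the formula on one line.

((a & ~d) | ((((~d & ~a) | c) | ~a) & d))

  ~d = 1010101010101010
  (a & ~d) = 0000000010101010
  ~a = 1111111100000000
  (~d & ~a) = 1010101000000000
  ((~d & ~a) | c) = 1011101100110011
  (((~d & ~a) | c) | ~a) = 1111111100110011
  ((((~d & ~a) | c) | ~a) & d) = 0101010100010001
  ((a & ~d) | ((((~d & ~a) | c) | ~a) & d)) = 0101010110111011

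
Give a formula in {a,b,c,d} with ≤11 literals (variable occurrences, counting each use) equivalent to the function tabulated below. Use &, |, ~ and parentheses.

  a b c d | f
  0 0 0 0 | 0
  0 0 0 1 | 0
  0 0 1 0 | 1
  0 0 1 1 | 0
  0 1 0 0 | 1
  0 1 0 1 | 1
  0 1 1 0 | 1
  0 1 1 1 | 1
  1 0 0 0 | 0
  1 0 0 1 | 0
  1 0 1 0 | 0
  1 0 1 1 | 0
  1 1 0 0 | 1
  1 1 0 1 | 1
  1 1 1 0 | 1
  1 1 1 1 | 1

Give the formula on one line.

((~a & b) | (((c & ~d) & (c & ~a)) | (a & b)))

  ~a = 1111111100000000
  (~a & b) = 0000111100000000
  ~d = 1010101010101010
  (c & ~d) = 0010001000100010
  (c & ~a) = 0011001100000000
  ((c & ~d) & (c & ~a)) = 0010001000000000
  (a & b) = 0000000000001111
  (((c & ~d) & (c & ~a)) | (a & b)) = 0010001000001111
  ((~a & b) | (((c & ~d) & (c & ~a)) | (a & b))) = 0010111100001111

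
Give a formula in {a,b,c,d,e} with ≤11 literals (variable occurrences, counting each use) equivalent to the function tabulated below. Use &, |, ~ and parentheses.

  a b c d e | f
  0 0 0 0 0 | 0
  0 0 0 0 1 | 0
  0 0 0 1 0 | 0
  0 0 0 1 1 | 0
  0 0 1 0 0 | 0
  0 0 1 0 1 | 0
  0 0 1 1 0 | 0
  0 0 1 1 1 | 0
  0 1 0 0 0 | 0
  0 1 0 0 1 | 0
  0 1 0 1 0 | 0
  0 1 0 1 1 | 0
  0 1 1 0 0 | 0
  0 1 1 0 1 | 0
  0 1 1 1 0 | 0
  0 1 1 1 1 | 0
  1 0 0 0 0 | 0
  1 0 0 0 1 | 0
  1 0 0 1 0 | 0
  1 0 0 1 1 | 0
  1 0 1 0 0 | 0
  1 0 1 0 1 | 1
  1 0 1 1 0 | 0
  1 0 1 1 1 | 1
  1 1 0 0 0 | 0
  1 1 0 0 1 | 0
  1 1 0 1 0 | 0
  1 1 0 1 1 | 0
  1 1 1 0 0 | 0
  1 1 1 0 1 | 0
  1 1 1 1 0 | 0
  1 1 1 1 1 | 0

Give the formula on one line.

(((~b | ~e) & (e | ~a)) & ((a & e) & (c & a)))

  ~b = 11111111000000001111111100000000
  ~e = 10101010101010101010101010101010
  (~b | ~e) = 11111111101010101111111110101010
  ~a = 11111111111111110000000000000000
  (e | ~a) = 11111111111111110101010101010101
  ((~b | ~e) & (e | ~a)) = 11111111101010100101010100000000
  (a & e) = 00000000000000000101010101010101
  (c & a) = 00000000000000000000111100001111
  ((a & e) & (c & a)) = 00000000000000000000010100000101
  (((~b | ~e) & (e | ~a)) & ((a & e) & (c & a))) = 00000000000000000000010100000000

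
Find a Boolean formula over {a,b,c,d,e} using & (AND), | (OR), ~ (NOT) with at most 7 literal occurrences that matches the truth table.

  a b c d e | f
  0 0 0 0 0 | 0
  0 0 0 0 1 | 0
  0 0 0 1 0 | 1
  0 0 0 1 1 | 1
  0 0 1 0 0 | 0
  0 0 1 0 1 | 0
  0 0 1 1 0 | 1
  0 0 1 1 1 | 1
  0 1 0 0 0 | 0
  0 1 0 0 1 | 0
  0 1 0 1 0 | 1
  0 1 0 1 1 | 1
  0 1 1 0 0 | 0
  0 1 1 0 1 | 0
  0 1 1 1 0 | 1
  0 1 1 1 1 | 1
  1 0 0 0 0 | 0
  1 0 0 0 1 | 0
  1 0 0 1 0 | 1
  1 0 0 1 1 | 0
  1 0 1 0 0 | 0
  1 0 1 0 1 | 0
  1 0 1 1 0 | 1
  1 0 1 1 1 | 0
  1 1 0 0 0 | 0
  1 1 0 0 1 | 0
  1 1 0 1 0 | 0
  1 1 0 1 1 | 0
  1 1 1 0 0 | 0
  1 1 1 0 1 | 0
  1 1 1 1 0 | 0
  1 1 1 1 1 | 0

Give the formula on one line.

  ~e = 10101010101010101010101010101010
  ~b = 11111111000000001111111100000000
  (~e & ~b) = 10101010000000001010101000000000
  ~a = 11111111111111110000000000000000
  ((~e & ~b) | ~a) = 11111111111111111010101000000000
  (((~e & ~b) | ~a) & d) = 00110011001100110010001000000000

(((~e & ~b) | ~a) & d)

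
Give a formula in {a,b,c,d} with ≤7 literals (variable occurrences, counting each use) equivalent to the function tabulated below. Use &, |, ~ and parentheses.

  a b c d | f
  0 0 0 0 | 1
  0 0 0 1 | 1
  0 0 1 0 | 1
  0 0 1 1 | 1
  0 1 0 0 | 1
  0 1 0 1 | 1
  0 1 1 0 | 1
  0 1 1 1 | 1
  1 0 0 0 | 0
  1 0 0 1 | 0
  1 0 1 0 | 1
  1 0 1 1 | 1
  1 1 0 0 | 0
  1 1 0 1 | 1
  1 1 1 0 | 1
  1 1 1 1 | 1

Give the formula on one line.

((((a & b) & d) & ~c) | ((a & c) | ~a))

  (a & b) = 0000000000001111
  ((a & b) & d) = 0000000000000101
  ~c = 1100110011001100
  (((a & b) & d) & ~c) = 0000000000000100
  (a & c) = 0000000000110011
  ~a = 1111111100000000
  ((a & c) | ~a) = 1111111100110011
  ((((a & b) & d) & ~c) | ((a & c) | ~a)) = 1111111100110111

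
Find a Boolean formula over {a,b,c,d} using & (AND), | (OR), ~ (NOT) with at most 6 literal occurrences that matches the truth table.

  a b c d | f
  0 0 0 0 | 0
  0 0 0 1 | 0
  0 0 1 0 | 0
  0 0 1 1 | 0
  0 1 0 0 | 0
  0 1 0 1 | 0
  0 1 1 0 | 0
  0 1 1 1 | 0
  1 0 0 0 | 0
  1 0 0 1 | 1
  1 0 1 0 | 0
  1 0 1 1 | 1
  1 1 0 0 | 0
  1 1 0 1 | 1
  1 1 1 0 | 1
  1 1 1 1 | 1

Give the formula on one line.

((a & d) | ((a & b) & (c | d)))

  (a & d) = 0000000001010101
  (a & b) = 0000000000001111
  (c | d) = 0111011101110111
  ((a & b) & (c | d)) = 0000000000000111
  ((a & d) | ((a & b) & (c | d))) = 0000000001010111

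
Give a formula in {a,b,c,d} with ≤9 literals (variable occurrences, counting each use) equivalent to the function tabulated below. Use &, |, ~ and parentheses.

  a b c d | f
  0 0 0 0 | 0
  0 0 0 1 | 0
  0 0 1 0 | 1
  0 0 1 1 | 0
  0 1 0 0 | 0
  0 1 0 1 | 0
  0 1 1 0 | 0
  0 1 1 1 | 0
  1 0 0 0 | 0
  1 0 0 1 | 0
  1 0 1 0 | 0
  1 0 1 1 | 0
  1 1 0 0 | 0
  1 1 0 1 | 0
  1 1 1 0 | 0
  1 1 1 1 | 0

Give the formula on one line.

  ~b = 1111000011110000
  ~d = 1010101010101010
  ~a = 1111111100000000
  (~d & ~a) = 1010101000000000
  (~b | c) = 1111001111110011
  ((~d & ~a) & (~b | c)) = 1010001000000000
  (c & ~b) = 0011000000110000
  ((c & ~b) & ~a) = 0011000000000000
  (((~d & ~a) & (~b | c)) & ((c & ~b) & ~a)) = 0010000000000000
  ((((~d & ~a) & (~b | c)) & ((c & ~b) & ~a)) | b) = 0010111100001111
  (~b & ((((~d & ~a) & (~b | c)) & ((c & ~b) & ~a)) | b)) = 0010000000000000

(~b & ((((~d & ~a) & (~b | c)) & ((c & ~b) & ~a)) | b))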